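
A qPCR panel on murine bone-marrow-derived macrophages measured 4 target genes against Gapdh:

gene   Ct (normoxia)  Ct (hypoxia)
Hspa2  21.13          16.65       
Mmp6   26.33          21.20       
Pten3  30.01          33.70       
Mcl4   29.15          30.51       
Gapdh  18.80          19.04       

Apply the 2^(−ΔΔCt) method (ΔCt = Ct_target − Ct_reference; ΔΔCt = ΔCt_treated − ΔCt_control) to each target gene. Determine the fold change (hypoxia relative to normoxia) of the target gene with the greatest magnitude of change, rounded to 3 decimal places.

Hspa2: ΔΔCt = (16.65−19.04) − (21.13−18.80) = -2.39 − 2.33 = -4.72; fold change = 2^4.72 = 26.355
Mmp6: ΔΔCt = (21.20−19.04) − (26.33−18.80) = 2.16 − 7.53 = -5.37; fold change = 2^5.37 = 41.355
Pten3: ΔΔCt = (33.70−19.04) − (30.01−18.80) = 14.66 − 11.21 = 3.45; fold change = 2^-3.45 = 0.092
Mcl4: ΔΔCt = (30.51−19.04) − (29.15−18.80) = 11.47 − 10.35 = 1.12; fold change = 2^-1.12 = 0.460
Mmp6 has the largest |ΔΔCt| = 5.37.

41.355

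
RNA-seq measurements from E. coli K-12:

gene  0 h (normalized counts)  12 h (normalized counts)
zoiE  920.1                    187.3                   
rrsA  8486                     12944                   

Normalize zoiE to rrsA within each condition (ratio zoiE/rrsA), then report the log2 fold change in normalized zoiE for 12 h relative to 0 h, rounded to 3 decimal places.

zoiE/rrsA (0 h) = 920.1 / 8486 = 0.10843
zoiE/rrsA (12 h) = 187.3 / 12944 = 0.01447
Fold change = 0.01447 / 0.10843 = 0.1335
log2(0.1335) = -2.9056

-2.906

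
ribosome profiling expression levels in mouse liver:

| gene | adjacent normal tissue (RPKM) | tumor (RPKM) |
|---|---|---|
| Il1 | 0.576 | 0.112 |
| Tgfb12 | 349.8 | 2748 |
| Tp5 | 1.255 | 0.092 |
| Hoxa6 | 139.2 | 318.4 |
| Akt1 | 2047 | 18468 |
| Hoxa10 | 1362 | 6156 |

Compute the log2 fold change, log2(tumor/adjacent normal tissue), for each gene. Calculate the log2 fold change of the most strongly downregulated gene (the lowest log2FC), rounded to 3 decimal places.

log2(0.112/0.576) = -2.363  (Il1)
log2(2748/349.8) = 2.974  (Tgfb12)
log2(0.092/1.255) = -3.770  (Tp5)
log2(318.4/139.2) = 1.194  (Hoxa6)
log2(18468/2047) = 3.173  (Akt1)
log2(6156/1362) = 2.176  (Hoxa10)
Tp5 is most strongly downregulated.

-3.770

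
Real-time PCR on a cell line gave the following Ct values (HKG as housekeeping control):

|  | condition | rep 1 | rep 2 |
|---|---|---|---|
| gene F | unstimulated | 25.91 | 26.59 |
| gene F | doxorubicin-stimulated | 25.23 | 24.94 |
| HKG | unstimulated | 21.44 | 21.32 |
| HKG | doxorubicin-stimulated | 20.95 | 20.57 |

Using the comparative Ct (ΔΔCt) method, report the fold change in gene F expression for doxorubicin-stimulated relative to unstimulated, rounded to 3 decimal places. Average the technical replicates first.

1.459

Mean Ct: gene F unstimulated 26.250; gene F doxorubicin-stimulated 25.085; HKG unstimulated 21.380; HKG doxorubicin-stimulated 20.760
ΔCt(unstimulated) = 26.250 − 21.380 = 4.870
ΔCt(doxorubicin-stimulated) = 25.085 − 20.760 = 4.325
ΔΔCt = 4.325 − 4.870 = -0.545
Fold change = 2^(−(-0.545)) = 2^0.545 = 1.4590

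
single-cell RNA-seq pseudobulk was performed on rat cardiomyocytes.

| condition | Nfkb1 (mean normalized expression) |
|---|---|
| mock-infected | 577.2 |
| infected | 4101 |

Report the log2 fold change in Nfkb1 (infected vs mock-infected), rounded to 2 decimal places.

2.83

Fold change = 4101 / 577.2 = 7.1050
log2(7.1050) = 2.829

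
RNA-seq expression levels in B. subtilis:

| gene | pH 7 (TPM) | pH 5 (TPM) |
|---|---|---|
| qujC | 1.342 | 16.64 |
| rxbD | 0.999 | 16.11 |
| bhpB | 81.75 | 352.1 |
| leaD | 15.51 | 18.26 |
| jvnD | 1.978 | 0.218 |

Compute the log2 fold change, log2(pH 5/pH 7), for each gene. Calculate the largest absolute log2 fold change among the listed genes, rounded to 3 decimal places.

log2(16.64/1.342) = 3.632  (qujC)
log2(16.11/0.999) = 4.011  (rxbD)
log2(352.1/81.75) = 2.107  (bhpB)
log2(18.26/15.51) = 0.235  (leaD)
log2(0.218/1.978) = -3.182  (jvnD)
The largest magnitude belongs to rxbD.

4.011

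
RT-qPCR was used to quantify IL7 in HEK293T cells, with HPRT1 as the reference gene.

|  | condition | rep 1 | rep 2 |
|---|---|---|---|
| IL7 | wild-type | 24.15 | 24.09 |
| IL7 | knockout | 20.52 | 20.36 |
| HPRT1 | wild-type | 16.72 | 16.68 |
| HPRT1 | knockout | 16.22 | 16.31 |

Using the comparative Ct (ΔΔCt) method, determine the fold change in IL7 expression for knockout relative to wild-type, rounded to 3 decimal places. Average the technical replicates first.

9.481

Mean Ct: IL7 wild-type 24.120; IL7 knockout 20.440; HPRT1 wild-type 16.700; HPRT1 knockout 16.265
ΔCt(wild-type) = 24.120 − 16.700 = 7.420
ΔCt(knockout) = 20.440 − 16.265 = 4.175
ΔΔCt = 4.175 − 7.420 = -3.245
Fold change = 2^(−(-3.245)) = 2^3.245 = 9.4807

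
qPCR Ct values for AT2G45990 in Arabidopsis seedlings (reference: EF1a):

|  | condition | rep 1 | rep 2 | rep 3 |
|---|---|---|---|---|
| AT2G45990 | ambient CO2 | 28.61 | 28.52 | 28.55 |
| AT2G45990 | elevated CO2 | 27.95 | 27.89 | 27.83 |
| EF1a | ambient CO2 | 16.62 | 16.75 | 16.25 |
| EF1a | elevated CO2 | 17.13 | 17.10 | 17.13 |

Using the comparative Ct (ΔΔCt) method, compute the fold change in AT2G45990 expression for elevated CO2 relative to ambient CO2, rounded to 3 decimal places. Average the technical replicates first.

2.378

Mean Ct: AT2G45990 ambient CO2 28.560; AT2G45990 elevated CO2 27.890; EF1a ambient CO2 16.540; EF1a elevated CO2 17.120
ΔCt(ambient CO2) = 28.560 − 16.540 = 12.020
ΔCt(elevated CO2) = 27.890 − 17.120 = 10.770
ΔΔCt = 10.770 − 12.020 = -1.250
Fold change = 2^(−(-1.250)) = 2^1.250 = 2.3784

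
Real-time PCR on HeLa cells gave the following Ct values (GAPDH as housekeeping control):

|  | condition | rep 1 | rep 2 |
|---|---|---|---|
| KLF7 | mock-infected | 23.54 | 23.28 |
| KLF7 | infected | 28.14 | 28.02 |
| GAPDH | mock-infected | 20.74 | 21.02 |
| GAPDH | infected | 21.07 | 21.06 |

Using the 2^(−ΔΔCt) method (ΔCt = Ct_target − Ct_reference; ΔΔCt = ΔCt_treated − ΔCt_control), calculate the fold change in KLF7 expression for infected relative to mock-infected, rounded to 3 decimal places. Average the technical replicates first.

Mean Ct: KLF7 mock-infected 23.410; KLF7 infected 28.080; GAPDH mock-infected 20.880; GAPDH infected 21.065
ΔCt(mock-infected) = 23.410 − 20.880 = 2.530
ΔCt(infected) = 28.080 − 21.065 = 7.015
ΔΔCt = 7.015 − 2.530 = 4.485
Fold change = 2^(−4.485) = 0.0447

0.045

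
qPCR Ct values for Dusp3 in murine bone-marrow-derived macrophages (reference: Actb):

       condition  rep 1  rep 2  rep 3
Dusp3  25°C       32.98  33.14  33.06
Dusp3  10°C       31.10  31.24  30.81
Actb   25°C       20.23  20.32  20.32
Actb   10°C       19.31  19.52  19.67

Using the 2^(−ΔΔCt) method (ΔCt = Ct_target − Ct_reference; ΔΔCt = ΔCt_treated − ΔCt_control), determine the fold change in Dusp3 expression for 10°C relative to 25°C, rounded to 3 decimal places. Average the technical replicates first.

Mean Ct: Dusp3 25°C 33.060; Dusp3 10°C 31.050; Actb 25°C 20.290; Actb 10°C 19.500
ΔCt(25°C) = 33.060 − 20.290 = 12.770
ΔCt(10°C) = 31.050 − 19.500 = 11.550
ΔΔCt = 11.550 − 12.770 = -1.220
Fold change = 2^(−(-1.220)) = 2^1.220 = 2.3295

2.329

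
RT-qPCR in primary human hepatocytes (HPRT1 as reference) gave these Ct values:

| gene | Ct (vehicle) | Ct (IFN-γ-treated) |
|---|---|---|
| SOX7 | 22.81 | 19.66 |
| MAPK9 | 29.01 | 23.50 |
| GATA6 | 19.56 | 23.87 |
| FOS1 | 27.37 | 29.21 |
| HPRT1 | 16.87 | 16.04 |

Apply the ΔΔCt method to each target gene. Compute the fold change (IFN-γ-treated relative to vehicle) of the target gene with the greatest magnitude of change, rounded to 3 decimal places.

0.028

SOX7: ΔΔCt = (19.66−16.04) − (22.81−16.87) = 3.62 − 5.94 = -2.32; fold change = 2^2.32 = 4.993
MAPK9: ΔΔCt = (23.50−16.04) − (29.01−16.87) = 7.46 − 12.14 = -4.68; fold change = 2^4.68 = 25.634
GATA6: ΔΔCt = (23.87−16.04) − (19.56−16.87) = 7.83 − 2.69 = 5.14; fold change = 2^-5.14 = 0.028
FOS1: ΔΔCt = (29.21−16.04) − (27.37−16.87) = 13.17 − 10.50 = 2.67; fold change = 2^-2.67 = 0.157
GATA6 has the largest |ΔΔCt| = 5.14.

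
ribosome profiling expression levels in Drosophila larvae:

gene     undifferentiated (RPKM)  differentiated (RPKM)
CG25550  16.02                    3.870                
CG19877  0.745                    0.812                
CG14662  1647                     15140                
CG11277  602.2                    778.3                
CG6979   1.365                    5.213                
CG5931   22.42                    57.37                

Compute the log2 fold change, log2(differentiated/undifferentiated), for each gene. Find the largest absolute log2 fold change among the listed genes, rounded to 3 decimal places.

log2(3.870/16.02) = -2.049  (CG25550)
log2(0.812/0.745) = 0.124  (CG19877)
log2(15140/1647) = 3.200  (CG14662)
log2(778.3/602.2) = 0.370  (CG11277)
log2(5.213/1.365) = 1.933  (CG6979)
log2(57.37/22.42) = 1.356  (CG5931)
The largest magnitude belongs to CG14662.

3.200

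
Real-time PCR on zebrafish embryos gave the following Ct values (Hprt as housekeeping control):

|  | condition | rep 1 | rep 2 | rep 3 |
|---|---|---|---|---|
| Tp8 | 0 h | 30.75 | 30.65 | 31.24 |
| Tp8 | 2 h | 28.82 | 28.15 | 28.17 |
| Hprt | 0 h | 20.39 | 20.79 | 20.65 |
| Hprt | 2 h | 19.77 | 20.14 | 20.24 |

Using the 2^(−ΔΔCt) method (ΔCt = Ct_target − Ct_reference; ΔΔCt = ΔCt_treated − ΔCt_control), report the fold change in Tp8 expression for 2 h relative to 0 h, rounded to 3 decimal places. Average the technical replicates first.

3.837

Mean Ct: Tp8 0 h 30.880; Tp8 2 h 28.380; Hprt 0 h 20.610; Hprt 2 h 20.050
ΔCt(0 h) = 30.880 − 20.610 = 10.270
ΔCt(2 h) = 28.380 − 20.050 = 8.330
ΔΔCt = 8.330 − 10.270 = -1.940
Fold change = 2^(−(-1.940)) = 2^1.940 = 3.8371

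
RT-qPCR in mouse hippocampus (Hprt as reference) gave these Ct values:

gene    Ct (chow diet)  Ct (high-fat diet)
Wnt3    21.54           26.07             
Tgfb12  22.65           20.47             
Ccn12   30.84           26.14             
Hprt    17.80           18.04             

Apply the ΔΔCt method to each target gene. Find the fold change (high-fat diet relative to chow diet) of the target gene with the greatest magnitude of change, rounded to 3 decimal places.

Wnt3: ΔΔCt = (26.07−18.04) − (21.54−17.80) = 8.03 − 3.74 = 4.29; fold change = 2^-4.29 = 0.051
Tgfb12: ΔΔCt = (20.47−18.04) − (22.65−17.80) = 2.43 − 4.85 = -2.42; fold change = 2^2.42 = 5.352
Ccn12: ΔΔCt = (26.14−18.04) − (30.84−17.80) = 8.10 − 13.04 = -4.94; fold change = 2^4.94 = 30.696
Ccn12 has the largest |ΔΔCt| = 4.94.

30.696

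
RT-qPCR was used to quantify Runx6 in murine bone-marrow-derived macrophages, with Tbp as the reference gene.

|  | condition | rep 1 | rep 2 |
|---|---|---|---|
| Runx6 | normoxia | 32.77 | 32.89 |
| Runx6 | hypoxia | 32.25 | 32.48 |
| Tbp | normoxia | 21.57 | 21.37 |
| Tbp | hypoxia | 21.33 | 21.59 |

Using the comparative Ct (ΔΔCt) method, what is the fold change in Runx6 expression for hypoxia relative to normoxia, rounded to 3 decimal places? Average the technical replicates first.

Mean Ct: Runx6 normoxia 32.830; Runx6 hypoxia 32.365; Tbp normoxia 21.470; Tbp hypoxia 21.460
ΔCt(normoxia) = 32.830 − 21.470 = 11.360
ΔCt(hypoxia) = 32.365 − 21.460 = 10.905
ΔΔCt = 10.905 − 11.360 = -0.455
Fold change = 2^(−(-0.455)) = 2^0.455 = 1.3708

1.371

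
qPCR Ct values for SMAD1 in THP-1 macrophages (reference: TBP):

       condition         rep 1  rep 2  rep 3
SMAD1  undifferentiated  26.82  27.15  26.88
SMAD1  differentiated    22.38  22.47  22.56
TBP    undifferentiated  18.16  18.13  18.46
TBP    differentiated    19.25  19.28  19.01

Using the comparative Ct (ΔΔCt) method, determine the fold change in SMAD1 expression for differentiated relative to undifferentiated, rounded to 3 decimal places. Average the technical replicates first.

Mean Ct: SMAD1 undifferentiated 26.950; SMAD1 differentiated 22.470; TBP undifferentiated 18.250; TBP differentiated 19.180
ΔCt(undifferentiated) = 26.950 − 18.250 = 8.700
ΔCt(differentiated) = 22.470 − 19.180 = 3.290
ΔΔCt = 3.290 − 8.700 = -5.410
Fold change = 2^(−(-5.410)) = 2^5.410 = 42.5179

42.518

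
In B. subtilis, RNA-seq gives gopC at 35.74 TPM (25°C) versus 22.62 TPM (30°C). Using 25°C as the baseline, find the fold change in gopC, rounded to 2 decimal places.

Fold change = 22.62 / 35.74 = 0.633
gopC is downregulated.

0.63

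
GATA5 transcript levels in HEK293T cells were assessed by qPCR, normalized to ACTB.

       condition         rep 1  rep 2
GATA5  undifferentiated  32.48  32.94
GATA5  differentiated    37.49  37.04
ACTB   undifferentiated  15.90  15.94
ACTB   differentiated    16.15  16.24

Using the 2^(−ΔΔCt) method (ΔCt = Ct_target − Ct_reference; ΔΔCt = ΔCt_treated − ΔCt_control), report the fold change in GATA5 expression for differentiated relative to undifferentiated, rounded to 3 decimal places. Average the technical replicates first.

0.051

Mean Ct: GATA5 undifferentiated 32.710; GATA5 differentiated 37.265; ACTB undifferentiated 15.920; ACTB differentiated 16.195
ΔCt(undifferentiated) = 32.710 − 15.920 = 16.790
ΔCt(differentiated) = 37.265 − 16.195 = 21.070
ΔΔCt = 21.070 − 16.790 = 4.280
Fold change = 2^(−4.280) = 0.0515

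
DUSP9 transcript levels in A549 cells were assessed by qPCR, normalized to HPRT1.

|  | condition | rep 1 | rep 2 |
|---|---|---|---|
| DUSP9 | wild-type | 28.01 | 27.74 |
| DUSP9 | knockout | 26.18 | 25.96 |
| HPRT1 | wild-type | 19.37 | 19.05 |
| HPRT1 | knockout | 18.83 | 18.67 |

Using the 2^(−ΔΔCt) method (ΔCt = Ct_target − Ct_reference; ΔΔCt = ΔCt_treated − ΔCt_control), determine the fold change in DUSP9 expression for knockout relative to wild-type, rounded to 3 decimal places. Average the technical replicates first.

2.540

Mean Ct: DUSP9 wild-type 27.875; DUSP9 knockout 26.070; HPRT1 wild-type 19.210; HPRT1 knockout 18.750
ΔCt(wild-type) = 27.875 − 19.210 = 8.665
ΔCt(knockout) = 26.070 − 18.750 = 7.320
ΔΔCt = 7.320 − 8.665 = -1.345
Fold change = 2^(−(-1.345)) = 2^1.345 = 2.5403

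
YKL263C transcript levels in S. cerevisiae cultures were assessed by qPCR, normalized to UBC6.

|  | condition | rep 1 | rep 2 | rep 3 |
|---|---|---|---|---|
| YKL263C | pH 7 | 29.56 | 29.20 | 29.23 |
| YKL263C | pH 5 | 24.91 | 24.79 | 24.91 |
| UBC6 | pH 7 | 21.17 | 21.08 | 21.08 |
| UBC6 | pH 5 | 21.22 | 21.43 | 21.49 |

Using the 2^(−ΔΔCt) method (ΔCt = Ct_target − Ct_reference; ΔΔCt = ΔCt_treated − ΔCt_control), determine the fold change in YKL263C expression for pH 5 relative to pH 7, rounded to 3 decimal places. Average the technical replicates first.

Mean Ct: YKL263C pH 7 29.330; YKL263C pH 5 24.870; UBC6 pH 7 21.110; UBC6 pH 5 21.380
ΔCt(pH 7) = 29.330 − 21.110 = 8.220
ΔCt(pH 5) = 24.870 − 21.380 = 3.490
ΔΔCt = 3.490 − 8.220 = -4.730
Fold change = 2^(−(-4.730)) = 2^4.730 = 26.5382

26.538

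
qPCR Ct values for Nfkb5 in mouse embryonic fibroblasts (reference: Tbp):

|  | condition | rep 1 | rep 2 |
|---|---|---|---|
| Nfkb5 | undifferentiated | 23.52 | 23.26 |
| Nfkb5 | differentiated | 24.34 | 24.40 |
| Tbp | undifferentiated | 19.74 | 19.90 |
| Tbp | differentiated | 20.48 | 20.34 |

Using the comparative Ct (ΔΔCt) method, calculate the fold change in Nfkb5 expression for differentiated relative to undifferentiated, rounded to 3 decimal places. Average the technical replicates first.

Mean Ct: Nfkb5 undifferentiated 23.390; Nfkb5 differentiated 24.370; Tbp undifferentiated 19.820; Tbp differentiated 20.410
ΔCt(undifferentiated) = 23.390 − 19.820 = 3.570
ΔCt(differentiated) = 24.370 − 20.410 = 3.960
ΔΔCt = 3.960 − 3.570 = 0.390
Fold change = 2^(−0.390) = 0.7631

0.763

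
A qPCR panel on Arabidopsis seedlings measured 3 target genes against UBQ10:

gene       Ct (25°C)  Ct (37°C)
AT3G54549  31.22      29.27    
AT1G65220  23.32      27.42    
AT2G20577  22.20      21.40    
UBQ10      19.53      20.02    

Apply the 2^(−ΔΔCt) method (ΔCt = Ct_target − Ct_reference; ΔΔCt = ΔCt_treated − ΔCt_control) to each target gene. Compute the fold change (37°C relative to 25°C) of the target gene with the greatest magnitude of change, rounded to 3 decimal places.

0.082

AT3G54549: ΔΔCt = (29.27−20.02) − (31.22−19.53) = 9.25 − 11.69 = -2.44; fold change = 2^2.44 = 5.426
AT1G65220: ΔΔCt = (27.42−20.02) − (23.32−19.53) = 7.40 − 3.79 = 3.61; fold change = 2^-3.61 = 0.082
AT2G20577: ΔΔCt = (21.40−20.02) − (22.20−19.53) = 1.38 − 2.67 = -1.29; fold change = 2^1.29 = 2.445
AT1G65220 has the largest |ΔΔCt| = 3.61.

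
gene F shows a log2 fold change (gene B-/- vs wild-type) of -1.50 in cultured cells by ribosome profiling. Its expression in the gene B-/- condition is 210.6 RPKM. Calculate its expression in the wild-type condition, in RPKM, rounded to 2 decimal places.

595.67

Fold change = 2^(-1.50) = 0.3536
wild-type expression = 210.6 / 0.3536 = 595.67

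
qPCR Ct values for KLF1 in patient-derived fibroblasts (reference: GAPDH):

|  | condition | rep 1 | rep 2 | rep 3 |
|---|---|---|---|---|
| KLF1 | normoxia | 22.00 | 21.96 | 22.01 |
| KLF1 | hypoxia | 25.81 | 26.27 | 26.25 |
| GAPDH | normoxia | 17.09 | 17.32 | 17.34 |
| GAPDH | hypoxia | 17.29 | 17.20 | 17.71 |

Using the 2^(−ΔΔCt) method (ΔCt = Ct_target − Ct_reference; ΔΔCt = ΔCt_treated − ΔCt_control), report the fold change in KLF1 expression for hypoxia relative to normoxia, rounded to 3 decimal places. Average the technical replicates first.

0.064

Mean Ct: KLF1 normoxia 21.990; KLF1 hypoxia 26.110; GAPDH normoxia 17.250; GAPDH hypoxia 17.400
ΔCt(normoxia) = 21.990 − 17.250 = 4.740
ΔCt(hypoxia) = 26.110 − 17.400 = 8.710
ΔΔCt = 8.710 − 4.740 = 3.970
Fold change = 2^(−3.970) = 0.0638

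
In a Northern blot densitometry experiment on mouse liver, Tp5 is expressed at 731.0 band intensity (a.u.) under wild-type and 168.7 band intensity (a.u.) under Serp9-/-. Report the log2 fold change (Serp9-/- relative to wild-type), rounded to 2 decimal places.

Fold change = 168.7 / 731.0 = 0.2308
log2(0.2308) = -2.115

-2.12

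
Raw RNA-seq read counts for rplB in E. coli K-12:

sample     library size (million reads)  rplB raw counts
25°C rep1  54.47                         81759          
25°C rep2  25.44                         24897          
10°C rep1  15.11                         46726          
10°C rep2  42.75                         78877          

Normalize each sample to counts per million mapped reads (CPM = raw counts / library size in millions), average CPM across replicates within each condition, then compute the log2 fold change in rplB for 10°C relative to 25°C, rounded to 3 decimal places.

CPM(25°C rep1) = 81759 / 54.47 = 1500.9914
CPM(25°C rep2) = 24897 / 25.44 = 978.6557
CPM(10°C rep1) = 46726 / 15.11 = 3092.3891
CPM(10°C rep2) = 78877 / 42.75 = 1845.0760
mean CPM(25°C) = 1239.8235; mean CPM(10°C) = 2468.7326
Fold change = 2468.7326 / 1239.8235 = 1.99120
log2(1.99120) = 0.9936

0.994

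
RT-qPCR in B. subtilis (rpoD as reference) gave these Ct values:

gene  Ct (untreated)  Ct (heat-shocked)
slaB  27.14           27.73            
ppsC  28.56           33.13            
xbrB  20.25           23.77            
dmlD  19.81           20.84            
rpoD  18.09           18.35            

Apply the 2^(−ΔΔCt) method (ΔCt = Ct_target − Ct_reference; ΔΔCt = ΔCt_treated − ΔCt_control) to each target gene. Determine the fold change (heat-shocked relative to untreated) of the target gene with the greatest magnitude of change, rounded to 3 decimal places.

slaB: ΔΔCt = (27.73−18.35) − (27.14−18.09) = 9.38 − 9.05 = 0.33; fold change = 2^-0.33 = 0.796
ppsC: ΔΔCt = (33.13−18.35) − (28.56−18.09) = 14.78 − 10.47 = 4.31; fold change = 2^-4.31 = 0.050
xbrB: ΔΔCt = (23.77−18.35) − (20.25−18.09) = 5.42 − 2.16 = 3.26; fold change = 2^-3.26 = 0.104
dmlD: ΔΔCt = (20.84−18.35) − (19.81−18.09) = 2.49 − 1.72 = 0.77; fold change = 2^-0.77 = 0.586
ppsC has the largest |ΔΔCt| = 4.31.

0.050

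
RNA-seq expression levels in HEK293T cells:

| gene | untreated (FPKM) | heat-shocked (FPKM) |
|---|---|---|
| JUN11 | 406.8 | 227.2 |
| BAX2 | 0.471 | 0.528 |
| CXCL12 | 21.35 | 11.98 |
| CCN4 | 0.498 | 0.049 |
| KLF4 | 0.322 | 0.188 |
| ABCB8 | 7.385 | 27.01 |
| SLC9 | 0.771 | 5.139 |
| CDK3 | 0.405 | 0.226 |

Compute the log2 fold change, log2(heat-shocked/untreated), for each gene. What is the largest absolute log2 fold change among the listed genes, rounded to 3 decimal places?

3.345

log2(227.2/406.8) = -0.840  (JUN11)
log2(0.528/0.471) = 0.165  (BAX2)
log2(11.98/21.35) = -0.834  (CXCL12)
log2(0.049/0.498) = -3.345  (CCN4)
log2(0.188/0.322) = -0.776  (KLF4)
log2(27.01/7.385) = 1.871  (ABCB8)
log2(5.139/0.771) = 2.737  (SLC9)
log2(0.226/0.405) = -0.842  (CDK3)
The largest magnitude belongs to CCN4.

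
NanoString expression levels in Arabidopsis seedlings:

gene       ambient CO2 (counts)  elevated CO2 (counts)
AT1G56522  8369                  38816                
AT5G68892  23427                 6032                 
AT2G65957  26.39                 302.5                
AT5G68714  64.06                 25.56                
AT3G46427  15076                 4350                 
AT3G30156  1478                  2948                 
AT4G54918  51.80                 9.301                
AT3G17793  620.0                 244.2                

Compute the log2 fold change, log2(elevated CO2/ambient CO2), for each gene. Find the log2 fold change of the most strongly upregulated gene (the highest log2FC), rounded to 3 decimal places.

3.519

log2(38816/8369) = 2.214  (AT1G56522)
log2(6032/23427) = -1.957  (AT5G68892)
log2(302.5/26.39) = 3.519  (AT2G65957)
log2(25.56/64.06) = -1.326  (AT5G68714)
log2(4350/15076) = -1.793  (AT3G46427)
log2(2948/1478) = 0.996  (AT3G30156)
log2(9.301/51.80) = -2.477  (AT4G54918)
log2(244.2/620.0) = -1.344  (AT3G17793)
AT2G65957 is most strongly upregulated.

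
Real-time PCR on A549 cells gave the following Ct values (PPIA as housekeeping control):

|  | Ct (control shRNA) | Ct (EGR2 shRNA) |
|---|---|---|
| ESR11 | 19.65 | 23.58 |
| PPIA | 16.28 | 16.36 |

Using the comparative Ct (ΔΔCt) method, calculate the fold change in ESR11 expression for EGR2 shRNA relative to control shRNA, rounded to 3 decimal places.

ΔCt(control shRNA) = 19.650 − 16.280 = 3.370
ΔCt(EGR2 shRNA) = 23.580 − 16.360 = 7.220
ΔΔCt = 7.220 − 3.370 = 3.850
Fold change = 2^(−3.850) = 0.0693

0.069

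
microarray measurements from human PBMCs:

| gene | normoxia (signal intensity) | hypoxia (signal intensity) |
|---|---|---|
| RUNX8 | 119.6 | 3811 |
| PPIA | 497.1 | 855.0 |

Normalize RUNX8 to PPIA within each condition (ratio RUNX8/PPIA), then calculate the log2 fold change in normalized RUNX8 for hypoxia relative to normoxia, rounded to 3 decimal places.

RUNX8/PPIA (normoxia) = 119.6 / 497.1 = 0.2406
RUNX8/PPIA (hypoxia) = 3811 / 855.0 = 4.4573
Fold change = 4.4573 / 0.2406 = 18.5262
log2(18.5262) = 4.2115

4.211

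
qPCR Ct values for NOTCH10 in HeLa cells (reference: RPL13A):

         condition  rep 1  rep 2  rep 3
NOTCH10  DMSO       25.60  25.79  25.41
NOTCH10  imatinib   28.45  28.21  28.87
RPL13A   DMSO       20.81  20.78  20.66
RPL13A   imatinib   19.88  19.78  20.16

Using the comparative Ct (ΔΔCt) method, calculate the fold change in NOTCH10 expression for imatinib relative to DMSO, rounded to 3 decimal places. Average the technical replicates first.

0.076

Mean Ct: NOTCH10 DMSO 25.600; NOTCH10 imatinib 28.510; RPL13A DMSO 20.750; RPL13A imatinib 19.940
ΔCt(DMSO) = 25.600 − 20.750 = 4.850
ΔCt(imatinib) = 28.510 − 19.940 = 8.570
ΔΔCt = 8.570 − 4.850 = 3.720
Fold change = 2^(−3.720) = 0.0759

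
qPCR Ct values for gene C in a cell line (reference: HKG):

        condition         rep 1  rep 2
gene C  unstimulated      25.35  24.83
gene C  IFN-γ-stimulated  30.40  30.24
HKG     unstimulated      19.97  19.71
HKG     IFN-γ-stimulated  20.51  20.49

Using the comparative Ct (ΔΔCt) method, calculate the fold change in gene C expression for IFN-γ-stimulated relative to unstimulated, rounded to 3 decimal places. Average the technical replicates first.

0.042

Mean Ct: gene C unstimulated 25.090; gene C IFN-γ-stimulated 30.320; HKG unstimulated 19.840; HKG IFN-γ-stimulated 20.500
ΔCt(unstimulated) = 25.090 − 19.840 = 5.250
ΔCt(IFN-γ-stimulated) = 30.320 − 20.500 = 9.820
ΔΔCt = 9.820 − 5.250 = 4.570
Fold change = 2^(−4.570) = 0.0421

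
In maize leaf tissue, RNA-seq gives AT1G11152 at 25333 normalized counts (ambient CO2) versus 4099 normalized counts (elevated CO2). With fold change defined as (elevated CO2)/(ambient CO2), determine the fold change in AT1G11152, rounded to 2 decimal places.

0.16

Fold change = 4099 / 25333 = 0.162
AT1G11152 is downregulated.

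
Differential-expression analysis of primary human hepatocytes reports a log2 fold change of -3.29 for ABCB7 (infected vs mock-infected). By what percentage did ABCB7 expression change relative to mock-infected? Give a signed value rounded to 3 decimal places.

-89.776%

Fold change = 2^(-3.29) = 0.1022
Percent change = (FC − 1) × 100% = (0.1022 − 1) × 100 = -89.776%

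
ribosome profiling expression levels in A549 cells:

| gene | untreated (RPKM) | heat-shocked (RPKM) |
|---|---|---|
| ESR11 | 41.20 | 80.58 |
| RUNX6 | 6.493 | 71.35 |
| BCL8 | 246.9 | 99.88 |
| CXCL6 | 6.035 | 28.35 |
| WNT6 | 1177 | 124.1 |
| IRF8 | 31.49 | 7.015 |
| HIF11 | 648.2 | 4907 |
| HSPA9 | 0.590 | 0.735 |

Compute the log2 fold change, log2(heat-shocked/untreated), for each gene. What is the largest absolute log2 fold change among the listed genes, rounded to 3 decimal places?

log2(80.58/41.20) = 0.968  (ESR11)
log2(71.35/6.493) = 3.458  (RUNX6)
log2(99.88/246.9) = -1.306  (BCL8)
log2(28.35/6.035) = 2.232  (CXCL6)
log2(124.1/1177) = -3.246  (WNT6)
log2(7.015/31.49) = -2.166  (IRF8)
log2(4907/648.2) = 2.920  (HIF11)
log2(0.735/0.590) = 0.317  (HSPA9)
The largest magnitude belongs to RUNX6.

3.458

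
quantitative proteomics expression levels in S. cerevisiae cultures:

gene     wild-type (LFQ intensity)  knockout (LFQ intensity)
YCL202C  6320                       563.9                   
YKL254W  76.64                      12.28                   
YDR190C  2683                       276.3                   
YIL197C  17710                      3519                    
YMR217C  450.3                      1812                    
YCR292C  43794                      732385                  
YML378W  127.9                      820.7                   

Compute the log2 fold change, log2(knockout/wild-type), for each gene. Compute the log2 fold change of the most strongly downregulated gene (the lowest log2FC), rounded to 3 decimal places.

-3.486

log2(563.9/6320) = -3.486  (YCL202C)
log2(12.28/76.64) = -2.642  (YKL254W)
log2(276.3/2683) = -3.280  (YDR190C)
log2(3519/17710) = -2.331  (YIL197C)
log2(1812/450.3) = 2.009  (YMR217C)
log2(732385/43794) = 4.064  (YCR292C)
log2(820.7/127.9) = 2.682  (YML378W)
YCL202C is most strongly downregulated.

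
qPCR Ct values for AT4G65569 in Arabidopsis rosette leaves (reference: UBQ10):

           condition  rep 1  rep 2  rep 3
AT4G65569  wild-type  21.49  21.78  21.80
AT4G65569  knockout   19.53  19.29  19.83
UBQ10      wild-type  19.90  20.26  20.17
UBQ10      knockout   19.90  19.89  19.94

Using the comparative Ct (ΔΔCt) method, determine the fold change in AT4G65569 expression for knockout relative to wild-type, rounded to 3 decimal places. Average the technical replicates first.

Mean Ct: AT4G65569 wild-type 21.690; AT4G65569 knockout 19.550; UBQ10 wild-type 20.110; UBQ10 knockout 19.910
ΔCt(wild-type) = 21.690 − 20.110 = 1.580
ΔCt(knockout) = 19.550 − 19.910 = -0.360
ΔΔCt = -0.360 − 1.580 = -1.940
Fold change = 2^(−(-1.940)) = 2^1.940 = 3.8371

3.837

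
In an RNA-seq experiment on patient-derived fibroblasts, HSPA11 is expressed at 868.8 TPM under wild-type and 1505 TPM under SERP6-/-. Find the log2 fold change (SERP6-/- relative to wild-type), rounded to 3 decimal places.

0.793

Fold change = 1505 / 868.8 = 1.7323
log2(1.7323) = 0.7927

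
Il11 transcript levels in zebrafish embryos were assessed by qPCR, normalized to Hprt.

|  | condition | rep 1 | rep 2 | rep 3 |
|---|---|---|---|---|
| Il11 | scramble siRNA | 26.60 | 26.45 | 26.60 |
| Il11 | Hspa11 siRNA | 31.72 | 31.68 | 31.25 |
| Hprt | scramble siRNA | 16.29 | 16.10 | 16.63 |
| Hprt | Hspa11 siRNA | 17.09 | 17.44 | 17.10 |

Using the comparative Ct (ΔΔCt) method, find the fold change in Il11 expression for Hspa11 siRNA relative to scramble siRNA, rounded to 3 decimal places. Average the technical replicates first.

Mean Ct: Il11 scramble siRNA 26.550; Il11 Hspa11 siRNA 31.550; Hprt scramble siRNA 16.340; Hprt Hspa11 siRNA 17.210
ΔCt(scramble siRNA) = 26.550 − 16.340 = 10.210
ΔCt(Hspa11 siRNA) = 31.550 − 17.210 = 14.340
ΔΔCt = 14.340 − 10.210 = 4.130
Fold change = 2^(−4.130) = 0.0571

0.057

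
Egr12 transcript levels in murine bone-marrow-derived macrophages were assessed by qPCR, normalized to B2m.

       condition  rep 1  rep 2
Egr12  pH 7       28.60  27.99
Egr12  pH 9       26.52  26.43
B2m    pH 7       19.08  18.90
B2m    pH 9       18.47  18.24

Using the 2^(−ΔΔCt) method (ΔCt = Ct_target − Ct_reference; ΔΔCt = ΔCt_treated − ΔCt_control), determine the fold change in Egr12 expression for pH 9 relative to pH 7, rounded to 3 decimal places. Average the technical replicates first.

2.274

Mean Ct: Egr12 pH 7 28.295; Egr12 pH 9 26.475; B2m pH 7 18.990; B2m pH 9 18.355
ΔCt(pH 7) = 28.295 − 18.990 = 9.305
ΔCt(pH 9) = 26.475 − 18.355 = 8.120
ΔΔCt = 8.120 − 9.305 = -1.185
Fold change = 2^(−(-1.185)) = 2^1.185 = 2.2736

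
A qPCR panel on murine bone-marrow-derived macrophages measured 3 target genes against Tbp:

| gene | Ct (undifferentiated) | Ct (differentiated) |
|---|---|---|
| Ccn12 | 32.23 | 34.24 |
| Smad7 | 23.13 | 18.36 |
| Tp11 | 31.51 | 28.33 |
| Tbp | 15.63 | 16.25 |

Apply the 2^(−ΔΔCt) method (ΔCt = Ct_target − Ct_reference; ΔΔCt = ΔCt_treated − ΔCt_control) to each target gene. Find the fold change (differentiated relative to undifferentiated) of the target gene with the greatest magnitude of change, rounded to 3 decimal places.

41.933

Ccn12: ΔΔCt = (34.24−16.25) − (32.23−15.63) = 17.99 − 16.60 = 1.39; fold change = 2^-1.39 = 0.382
Smad7: ΔΔCt = (18.36−16.25) − (23.13−15.63) = 2.11 − 7.50 = -5.39; fold change = 2^5.39 = 41.933
Tp11: ΔΔCt = (28.33−16.25) − (31.51−15.63) = 12.08 − 15.88 = -3.80; fold change = 2^3.80 = 13.929
Smad7 has the largest |ΔΔCt| = 5.39.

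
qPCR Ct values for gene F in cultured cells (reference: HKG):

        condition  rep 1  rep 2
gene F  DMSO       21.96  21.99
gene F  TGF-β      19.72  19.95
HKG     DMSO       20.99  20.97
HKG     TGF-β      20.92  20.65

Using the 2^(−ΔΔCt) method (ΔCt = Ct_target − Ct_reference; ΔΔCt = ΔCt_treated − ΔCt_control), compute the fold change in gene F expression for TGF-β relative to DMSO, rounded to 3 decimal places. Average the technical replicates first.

3.850

Mean Ct: gene F DMSO 21.975; gene F TGF-β 19.835; HKG DMSO 20.980; HKG TGF-β 20.785
ΔCt(DMSO) = 21.975 − 20.980 = 0.995
ΔCt(TGF-β) = 19.835 − 20.785 = -0.950
ΔΔCt = -0.950 − 0.995 = -1.945
Fold change = 2^(−(-1.945)) = 2^1.945 = 3.8504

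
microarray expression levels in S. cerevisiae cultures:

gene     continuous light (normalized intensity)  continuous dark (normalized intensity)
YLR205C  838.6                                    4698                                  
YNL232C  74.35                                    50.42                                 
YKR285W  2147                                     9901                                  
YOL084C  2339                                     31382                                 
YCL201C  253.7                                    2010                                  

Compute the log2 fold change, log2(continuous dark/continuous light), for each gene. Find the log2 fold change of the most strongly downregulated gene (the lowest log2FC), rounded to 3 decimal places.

-0.560

log2(4698/838.6) = 2.486  (YLR205C)
log2(50.42/74.35) = -0.560  (YNL232C)
log2(9901/2147) = 2.205  (YKR285W)
log2(31382/2339) = 3.746  (YOL084C)
log2(2010/253.7) = 2.986  (YCL201C)
YNL232C is most strongly downregulated.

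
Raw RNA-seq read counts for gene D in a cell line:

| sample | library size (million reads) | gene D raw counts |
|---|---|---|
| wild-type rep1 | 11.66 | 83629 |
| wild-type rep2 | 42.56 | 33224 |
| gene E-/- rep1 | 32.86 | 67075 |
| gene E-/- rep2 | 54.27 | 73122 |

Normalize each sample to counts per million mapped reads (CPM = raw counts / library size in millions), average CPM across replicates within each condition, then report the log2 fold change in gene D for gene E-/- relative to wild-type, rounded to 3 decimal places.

CPM(wild-type rep1) = 83629 / 11.66 = 7172.2985
CPM(wild-type rep2) = 33224 / 42.56 = 780.6391
CPM(gene E-/- rep1) = 67075 / 32.86 = 2041.2355
CPM(gene E-/- rep2) = 73122 / 54.27 = 1347.3742
mean CPM(wild-type) = 3976.4688; mean CPM(gene E-/-) = 1694.3049
Fold change = 1694.3049 / 3976.4688 = 0.42608
log2(0.42608) = -1.2308

-1.231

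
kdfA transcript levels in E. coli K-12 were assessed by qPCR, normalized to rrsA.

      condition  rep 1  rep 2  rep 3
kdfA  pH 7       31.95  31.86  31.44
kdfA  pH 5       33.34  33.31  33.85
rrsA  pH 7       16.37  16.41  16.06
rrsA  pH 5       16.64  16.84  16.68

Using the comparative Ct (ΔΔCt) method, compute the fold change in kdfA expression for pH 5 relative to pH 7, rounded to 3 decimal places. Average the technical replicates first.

Mean Ct: kdfA pH 7 31.750; kdfA pH 5 33.500; rrsA pH 7 16.280; rrsA pH 5 16.720
ΔCt(pH 7) = 31.750 − 16.280 = 15.470
ΔCt(pH 5) = 33.500 − 16.720 = 16.780
ΔΔCt = 16.780 − 15.470 = 1.310
Fold change = 2^(−1.310) = 0.4033

0.403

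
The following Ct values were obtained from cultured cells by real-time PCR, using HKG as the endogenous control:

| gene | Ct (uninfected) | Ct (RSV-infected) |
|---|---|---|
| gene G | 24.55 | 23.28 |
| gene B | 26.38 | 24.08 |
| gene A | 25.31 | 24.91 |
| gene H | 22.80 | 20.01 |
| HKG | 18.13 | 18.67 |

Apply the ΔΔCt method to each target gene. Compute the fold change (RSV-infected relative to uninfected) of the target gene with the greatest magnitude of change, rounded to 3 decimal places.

gene G: ΔΔCt = (23.28−18.67) − (24.55−18.13) = 4.61 − 6.42 = -1.81; fold change = 2^1.81 = 3.506
gene B: ΔΔCt = (24.08−18.67) − (26.38−18.13) = 5.41 − 8.25 = -2.84; fold change = 2^2.84 = 7.160
gene A: ΔΔCt = (24.91−18.67) − (25.31−18.13) = 6.24 − 7.18 = -0.94; fold change = 2^0.94 = 1.919
gene H: ΔΔCt = (20.01−18.67) − (22.80−18.13) = 1.34 − 4.67 = -3.33; fold change = 2^3.33 = 10.056
gene H has the largest |ΔΔCt| = 3.33.

10.056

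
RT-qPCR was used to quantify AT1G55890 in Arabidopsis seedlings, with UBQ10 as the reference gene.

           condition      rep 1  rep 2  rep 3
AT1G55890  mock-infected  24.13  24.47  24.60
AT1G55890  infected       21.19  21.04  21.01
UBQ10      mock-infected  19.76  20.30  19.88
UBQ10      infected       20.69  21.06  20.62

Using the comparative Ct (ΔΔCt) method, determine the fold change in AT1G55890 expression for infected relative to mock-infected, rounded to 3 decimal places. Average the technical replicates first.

17.509

Mean Ct: AT1G55890 mock-infected 24.400; AT1G55890 infected 21.080; UBQ10 mock-infected 19.980; UBQ10 infected 20.790
ΔCt(mock-infected) = 24.400 − 19.980 = 4.420
ΔCt(infected) = 21.080 − 20.790 = 0.290
ΔΔCt = 0.290 − 4.420 = -4.130
Fold change = 2^(−(-4.130)) = 2^4.130 = 17.5087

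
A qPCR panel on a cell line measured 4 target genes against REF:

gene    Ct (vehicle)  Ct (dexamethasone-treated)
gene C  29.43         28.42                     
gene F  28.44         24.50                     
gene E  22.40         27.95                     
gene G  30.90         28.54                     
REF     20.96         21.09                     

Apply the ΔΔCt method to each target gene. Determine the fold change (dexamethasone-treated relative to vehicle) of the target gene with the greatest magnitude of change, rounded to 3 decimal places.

gene C: ΔΔCt = (28.42−21.09) − (29.43−20.96) = 7.33 − 8.47 = -1.14; fold change = 2^1.14 = 2.204
gene F: ΔΔCt = (24.50−21.09) − (28.44−20.96) = 3.41 − 7.48 = -4.07; fold change = 2^4.07 = 16.795
gene E: ΔΔCt = (27.95−21.09) − (22.40−20.96) = 6.86 − 1.44 = 5.42; fold change = 2^-5.42 = 0.023
gene G: ΔΔCt = (28.54−21.09) − (30.90−20.96) = 7.45 − 9.94 = -2.49; fold change = 2^2.49 = 5.618
gene E has the largest |ΔΔCt| = 5.42.

0.023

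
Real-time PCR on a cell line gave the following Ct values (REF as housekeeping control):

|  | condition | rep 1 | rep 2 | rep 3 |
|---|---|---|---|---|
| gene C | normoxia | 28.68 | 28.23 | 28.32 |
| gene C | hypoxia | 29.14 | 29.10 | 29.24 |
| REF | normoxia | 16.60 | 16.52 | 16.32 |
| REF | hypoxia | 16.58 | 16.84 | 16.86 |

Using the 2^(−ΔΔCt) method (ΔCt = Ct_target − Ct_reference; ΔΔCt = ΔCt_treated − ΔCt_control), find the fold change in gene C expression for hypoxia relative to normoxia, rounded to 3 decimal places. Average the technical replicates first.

0.722

Mean Ct: gene C normoxia 28.410; gene C hypoxia 29.160; REF normoxia 16.480; REF hypoxia 16.760
ΔCt(normoxia) = 28.410 − 16.480 = 11.930
ΔCt(hypoxia) = 29.160 − 16.760 = 12.400
ΔΔCt = 12.400 − 11.930 = 0.470
Fold change = 2^(−0.470) = 0.7220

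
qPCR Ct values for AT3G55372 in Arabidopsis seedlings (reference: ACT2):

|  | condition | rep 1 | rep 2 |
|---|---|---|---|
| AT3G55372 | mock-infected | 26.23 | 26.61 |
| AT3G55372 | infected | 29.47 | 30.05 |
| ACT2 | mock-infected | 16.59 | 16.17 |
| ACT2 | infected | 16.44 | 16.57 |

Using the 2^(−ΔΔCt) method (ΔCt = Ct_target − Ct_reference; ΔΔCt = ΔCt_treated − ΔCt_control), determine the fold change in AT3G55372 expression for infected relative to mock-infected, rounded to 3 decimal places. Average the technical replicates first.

0.108

Mean Ct: AT3G55372 mock-infected 26.420; AT3G55372 infected 29.760; ACT2 mock-infected 16.380; ACT2 infected 16.505
ΔCt(mock-infected) = 26.420 − 16.380 = 10.040
ΔCt(infected) = 29.760 − 16.505 = 13.255
ΔΔCt = 13.255 − 10.040 = 3.215
Fold change = 2^(−3.215) = 0.1077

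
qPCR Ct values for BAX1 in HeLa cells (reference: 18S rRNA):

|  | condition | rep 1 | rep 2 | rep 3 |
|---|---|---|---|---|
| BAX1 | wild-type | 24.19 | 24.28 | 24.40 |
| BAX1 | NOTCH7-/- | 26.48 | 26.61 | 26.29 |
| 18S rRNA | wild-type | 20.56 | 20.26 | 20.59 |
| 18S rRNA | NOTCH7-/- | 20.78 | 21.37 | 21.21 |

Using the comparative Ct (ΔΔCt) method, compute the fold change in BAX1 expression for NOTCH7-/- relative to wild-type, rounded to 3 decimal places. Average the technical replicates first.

0.349

Mean Ct: BAX1 wild-type 24.290; BAX1 NOTCH7-/- 26.460; 18S rRNA wild-type 20.470; 18S rRNA NOTCH7-/- 21.120
ΔCt(wild-type) = 24.290 − 20.470 = 3.820
ΔCt(NOTCH7-/-) = 26.460 − 21.120 = 5.340
ΔΔCt = 5.340 − 3.820 = 1.520
Fold change = 2^(−1.520) = 0.3487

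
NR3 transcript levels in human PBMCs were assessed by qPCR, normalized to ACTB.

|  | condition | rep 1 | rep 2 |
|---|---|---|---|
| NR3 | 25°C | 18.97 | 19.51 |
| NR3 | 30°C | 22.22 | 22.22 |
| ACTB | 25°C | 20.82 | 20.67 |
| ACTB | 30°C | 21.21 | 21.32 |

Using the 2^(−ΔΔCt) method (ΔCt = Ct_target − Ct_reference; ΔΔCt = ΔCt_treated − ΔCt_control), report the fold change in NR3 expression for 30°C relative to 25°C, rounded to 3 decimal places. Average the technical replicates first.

0.182

Mean Ct: NR3 25°C 19.240; NR3 30°C 22.220; ACTB 25°C 20.745; ACTB 30°C 21.265
ΔCt(25°C) = 19.240 − 20.745 = -1.505
ΔCt(30°C) = 22.220 − 21.265 = 0.955
ΔΔCt = 0.955 − (-1.505) = 2.460
Fold change = 2^(−2.460) = 0.1817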